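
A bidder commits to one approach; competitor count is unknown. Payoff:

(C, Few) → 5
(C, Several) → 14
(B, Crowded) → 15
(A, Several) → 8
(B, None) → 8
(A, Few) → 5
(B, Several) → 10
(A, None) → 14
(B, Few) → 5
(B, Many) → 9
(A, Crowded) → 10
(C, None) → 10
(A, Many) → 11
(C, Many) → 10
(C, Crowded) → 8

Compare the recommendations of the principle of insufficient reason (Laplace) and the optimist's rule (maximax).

laplace → A; maximax → B (disagree)

Row averages: A=9.6, B=9.4, C=9.4
Highest average = 9.6 → A.
Row maxima: A=14, B=15, C=14
Best best-case = 15 → B.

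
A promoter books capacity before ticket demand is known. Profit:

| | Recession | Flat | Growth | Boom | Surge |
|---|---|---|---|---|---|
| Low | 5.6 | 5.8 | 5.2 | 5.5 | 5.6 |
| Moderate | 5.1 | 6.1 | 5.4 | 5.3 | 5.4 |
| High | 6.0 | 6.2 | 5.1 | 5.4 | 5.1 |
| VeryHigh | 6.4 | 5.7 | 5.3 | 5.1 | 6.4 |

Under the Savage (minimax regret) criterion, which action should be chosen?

VeryHigh

Column bests: Recession=6.4, Flat=6.2, Growth=5.4, Boom=5.5, Surge=6.4.
Low regrets: 0.8, 0.4, 0.2, 0.0, 0.8 → max 0.8
Moderate regrets: 1.3, 0.1, 0.0, 0.2, 1.0 → max 1.3
High regrets: 0.4, 0.0, 0.3, 0.1, 1.3 → max 1.3
VeryHigh regrets: 0.0, 0.5, 0.1, 0.4, 0.0 → max 0.5
Smallest max regret = 0.5 → VeryHigh.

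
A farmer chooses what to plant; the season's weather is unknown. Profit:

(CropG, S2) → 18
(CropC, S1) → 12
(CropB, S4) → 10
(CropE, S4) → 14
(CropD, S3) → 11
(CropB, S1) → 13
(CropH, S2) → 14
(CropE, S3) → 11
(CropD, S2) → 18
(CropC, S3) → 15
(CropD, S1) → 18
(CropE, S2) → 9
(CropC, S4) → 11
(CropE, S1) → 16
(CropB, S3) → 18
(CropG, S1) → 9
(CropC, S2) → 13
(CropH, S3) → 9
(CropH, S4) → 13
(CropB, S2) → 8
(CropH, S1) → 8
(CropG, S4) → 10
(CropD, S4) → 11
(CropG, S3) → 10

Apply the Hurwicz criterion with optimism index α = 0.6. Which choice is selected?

CropD

CropH: 0.6·14 + 0.4·8 = 11.6
CropG: 0.6·18 + 0.4·9 = 14.4
CropC: 0.6·15 + 0.4·11 = 13.4
CropD: 0.6·18 + 0.4·11 = 15.2
CropE: 0.6·16 + 0.4·9 = 13.2
CropB: 0.6·18 + 0.4·8 = 14
Highest Hurwicz score = 15.2 → CropD.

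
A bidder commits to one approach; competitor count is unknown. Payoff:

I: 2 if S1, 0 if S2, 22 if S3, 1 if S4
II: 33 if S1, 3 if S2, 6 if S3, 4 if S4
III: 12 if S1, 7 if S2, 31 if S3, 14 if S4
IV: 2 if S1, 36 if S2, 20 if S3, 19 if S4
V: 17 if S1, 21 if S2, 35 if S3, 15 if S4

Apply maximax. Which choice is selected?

Row maxima: I=22, II=33, III=31, IV=36, V=35
Best best-case = 36 → IV.

IV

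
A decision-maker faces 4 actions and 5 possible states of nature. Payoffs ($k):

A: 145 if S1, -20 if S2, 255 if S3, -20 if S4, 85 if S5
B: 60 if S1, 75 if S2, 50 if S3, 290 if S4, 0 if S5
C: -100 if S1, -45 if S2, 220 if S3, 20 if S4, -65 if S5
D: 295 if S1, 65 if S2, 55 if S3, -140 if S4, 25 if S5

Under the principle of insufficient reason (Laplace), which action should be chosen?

B

Row averages: A=89, B=95, C=6, D=60
Highest average = 95 → B.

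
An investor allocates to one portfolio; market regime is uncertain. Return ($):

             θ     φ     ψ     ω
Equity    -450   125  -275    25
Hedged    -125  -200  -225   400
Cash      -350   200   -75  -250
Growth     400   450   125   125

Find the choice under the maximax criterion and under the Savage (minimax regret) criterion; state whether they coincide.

maximax → Growth; minimax regret → Growth (agree)

Row maxima: Equity=125, Hedged=400, Cash=200, Growth=450
Best best-case = 450 → Growth.
Column bests: θ=400, φ=450, ψ=125, ω=400.
Equity regrets: 850, 325, 400, 375 → max 850
Hedged regrets: 525, 650, 350, 0 → max 650
Cash regrets: 750, 250, 200, 650 → max 750
Growth regrets: 0, 0, 0, 275 → max 275
Smallest max regret = 275 → Growth.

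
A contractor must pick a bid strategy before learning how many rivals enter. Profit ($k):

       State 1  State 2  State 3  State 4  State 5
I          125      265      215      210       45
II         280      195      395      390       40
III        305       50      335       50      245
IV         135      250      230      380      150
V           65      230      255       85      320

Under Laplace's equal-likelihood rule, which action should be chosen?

Row averages: I=172, II=260, III=197, IV=229, V=191
Highest average = 260 → II.

II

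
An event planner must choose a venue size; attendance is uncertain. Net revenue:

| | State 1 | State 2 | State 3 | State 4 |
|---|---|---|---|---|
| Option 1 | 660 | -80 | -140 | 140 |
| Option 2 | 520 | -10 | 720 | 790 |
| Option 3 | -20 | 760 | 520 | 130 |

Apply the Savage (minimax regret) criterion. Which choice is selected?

Option 3

Column bests: State 1=660, State 2=760, State 3=720, State 4=790.
Option 1 regrets: 0, 840, 860, 650 → max 860
Option 2 regrets: 140, 770, 0, 0 → max 770
Option 3 regrets: 680, 0, 200, 660 → max 680
Smallest max regret = 680 → Option 3.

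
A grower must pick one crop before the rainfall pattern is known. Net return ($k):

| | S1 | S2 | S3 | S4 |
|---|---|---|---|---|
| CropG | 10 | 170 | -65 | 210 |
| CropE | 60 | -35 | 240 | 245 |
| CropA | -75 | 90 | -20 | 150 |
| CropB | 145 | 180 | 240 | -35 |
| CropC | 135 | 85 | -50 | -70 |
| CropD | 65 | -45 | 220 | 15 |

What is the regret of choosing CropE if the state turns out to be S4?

Best payoff under S4 is 245.
Regret = 245 − 245 = 0.

0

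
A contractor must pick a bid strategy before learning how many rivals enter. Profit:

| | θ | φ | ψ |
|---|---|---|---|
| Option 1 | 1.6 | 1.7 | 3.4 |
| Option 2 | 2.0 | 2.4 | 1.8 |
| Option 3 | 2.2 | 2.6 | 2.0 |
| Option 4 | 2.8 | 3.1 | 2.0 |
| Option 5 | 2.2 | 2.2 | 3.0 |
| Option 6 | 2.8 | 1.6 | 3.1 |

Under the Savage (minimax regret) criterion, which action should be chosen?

Column bests: θ=2.8, φ=3.1, ψ=3.4.
Option 1 regrets: 1.2, 1.4, 0.0 → max 1.4
Option 2 regrets: 0.8, 0.7, 1.6 → max 1.6
Option 3 regrets: 0.6, 0.5, 1.4 → max 1.4
Option 4 regrets: 0.0, 0.0, 1.4 → max 1.4
Option 5 regrets: 0.6, 0.9, 0.4 → max 0.9
Option 6 regrets: 0.0, 1.5, 0.3 → max 1.5
Smallest max regret = 0.9 → Option 5.

Option 5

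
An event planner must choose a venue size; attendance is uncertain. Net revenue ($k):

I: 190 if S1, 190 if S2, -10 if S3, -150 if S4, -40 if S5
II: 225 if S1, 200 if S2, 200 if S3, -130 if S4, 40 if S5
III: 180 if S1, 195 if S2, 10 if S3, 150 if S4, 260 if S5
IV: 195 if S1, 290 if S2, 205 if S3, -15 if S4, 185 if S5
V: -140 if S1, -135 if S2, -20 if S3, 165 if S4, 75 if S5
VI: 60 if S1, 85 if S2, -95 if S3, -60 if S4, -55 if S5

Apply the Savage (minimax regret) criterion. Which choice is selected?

IV

Column bests: S1=225, S2=290, S3=205, S4=165, S5=260.
I regrets: 35, 100, 215, 315, 300 → max 315
II regrets: 0, 90, 5, 295, 220 → max 295
III regrets: 45, 95, 195, 15, 0 → max 195
IV regrets: 30, 0, 0, 180, 75 → max 180
V regrets: 365, 425, 225, 0, 185 → max 425
VI regrets: 165, 205, 300, 225, 315 → max 315
Smallest max regret = 180 → IV.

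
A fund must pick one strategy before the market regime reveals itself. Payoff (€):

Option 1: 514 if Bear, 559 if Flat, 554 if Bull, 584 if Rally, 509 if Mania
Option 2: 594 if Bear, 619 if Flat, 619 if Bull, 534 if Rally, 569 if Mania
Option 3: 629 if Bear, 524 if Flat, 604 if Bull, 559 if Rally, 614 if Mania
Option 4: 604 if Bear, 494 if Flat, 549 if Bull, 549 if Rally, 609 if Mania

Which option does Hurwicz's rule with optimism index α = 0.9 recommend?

Option 3

Option 1: 0.9·584 + 0.1·509 = 576.5
Option 2: 0.9·619 + 0.1·534 = 610.5
Option 3: 0.9·629 + 0.1·524 = 618.5
Option 4: 0.9·609 + 0.1·494 = 597.5
Highest Hurwicz score = 618.5 → Option 3.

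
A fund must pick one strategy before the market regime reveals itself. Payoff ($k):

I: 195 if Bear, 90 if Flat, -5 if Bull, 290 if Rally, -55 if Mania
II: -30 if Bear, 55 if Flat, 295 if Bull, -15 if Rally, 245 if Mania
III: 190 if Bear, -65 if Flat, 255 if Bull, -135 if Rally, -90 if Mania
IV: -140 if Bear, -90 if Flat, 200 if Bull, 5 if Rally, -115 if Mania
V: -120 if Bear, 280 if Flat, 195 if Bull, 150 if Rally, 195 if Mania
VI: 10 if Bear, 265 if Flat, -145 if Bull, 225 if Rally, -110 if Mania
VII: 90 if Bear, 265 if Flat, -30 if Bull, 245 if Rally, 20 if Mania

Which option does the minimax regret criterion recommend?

Column bests: Bear=195, Flat=280, Bull=295, Rally=290, Mania=245.
I regrets: 0, 190, 300, 0, 300 → max 300
II regrets: 225, 225, 0, 305, 0 → max 305
III regrets: 5, 345, 40, 425, 335 → max 425
IV regrets: 335, 370, 95, 285, 360 → max 370
V regrets: 315, 0, 100, 140, 50 → max 315
VI regrets: 185, 15, 440, 65, 355 → max 440
VII regrets: 105, 15, 325, 45, 225 → max 325
Smallest max regret = 300 → I.

I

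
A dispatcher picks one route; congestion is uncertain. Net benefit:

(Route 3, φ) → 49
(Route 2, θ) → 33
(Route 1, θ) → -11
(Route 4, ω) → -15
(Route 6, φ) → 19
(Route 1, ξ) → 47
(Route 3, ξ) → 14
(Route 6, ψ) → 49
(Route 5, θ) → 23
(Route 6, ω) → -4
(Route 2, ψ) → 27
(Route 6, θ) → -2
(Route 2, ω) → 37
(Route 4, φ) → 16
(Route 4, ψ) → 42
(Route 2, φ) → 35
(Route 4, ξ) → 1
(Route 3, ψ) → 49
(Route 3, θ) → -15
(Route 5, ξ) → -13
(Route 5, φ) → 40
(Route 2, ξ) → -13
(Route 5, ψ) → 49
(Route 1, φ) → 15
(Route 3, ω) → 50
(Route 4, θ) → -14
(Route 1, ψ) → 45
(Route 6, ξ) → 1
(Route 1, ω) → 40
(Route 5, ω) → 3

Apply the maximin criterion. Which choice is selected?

Row minima: Route 1=-11, Route 2=-13, Route 3=-15, Route 4=-15, Route 5=-13, Route 6=-4
Best worst-case = -4 → Route 6.

Route 6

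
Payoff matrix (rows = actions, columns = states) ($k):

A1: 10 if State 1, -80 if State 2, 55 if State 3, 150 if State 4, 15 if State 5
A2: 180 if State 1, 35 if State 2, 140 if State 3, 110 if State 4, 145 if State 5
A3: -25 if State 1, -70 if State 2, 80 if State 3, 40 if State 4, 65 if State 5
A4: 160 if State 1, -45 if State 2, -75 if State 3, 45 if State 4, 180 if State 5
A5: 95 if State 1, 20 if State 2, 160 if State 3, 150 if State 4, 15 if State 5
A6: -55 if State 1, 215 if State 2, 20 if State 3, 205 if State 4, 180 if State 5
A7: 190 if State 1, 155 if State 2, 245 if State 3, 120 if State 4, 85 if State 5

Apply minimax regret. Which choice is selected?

Column bests: State 1=190, State 2=215, State 3=245, State 4=205, State 5=180.
A1 regrets: 180, 295, 190, 55, 165 → max 295
A2 regrets: 10, 180, 105, 95, 35 → max 180
A3 regrets: 215, 285, 165, 165, 115 → max 285
A4 regrets: 30, 260, 320, 160, 0 → max 320
A5 regrets: 95, 195, 85, 55, 165 → max 195
A6 regrets: 245, 0, 225, 0, 0 → max 245
A7 regrets: 0, 60, 0, 85, 95 → max 95
Smallest max regret = 95 → A7.

A7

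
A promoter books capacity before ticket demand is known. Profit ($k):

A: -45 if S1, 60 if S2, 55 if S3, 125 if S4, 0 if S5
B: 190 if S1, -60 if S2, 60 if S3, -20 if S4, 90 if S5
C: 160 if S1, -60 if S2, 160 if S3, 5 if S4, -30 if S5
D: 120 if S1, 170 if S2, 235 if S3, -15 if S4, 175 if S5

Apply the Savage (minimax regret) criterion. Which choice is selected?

Column bests: S1=190, S2=170, S3=235, S4=125, S5=175.
A regrets: 235, 110, 180, 0, 175 → max 235
B regrets: 0, 230, 175, 145, 85 → max 230
C regrets: 30, 230, 75, 120, 205 → max 230
D regrets: 70, 0, 0, 140, 0 → max 140
Smallest max regret = 140 → D.

D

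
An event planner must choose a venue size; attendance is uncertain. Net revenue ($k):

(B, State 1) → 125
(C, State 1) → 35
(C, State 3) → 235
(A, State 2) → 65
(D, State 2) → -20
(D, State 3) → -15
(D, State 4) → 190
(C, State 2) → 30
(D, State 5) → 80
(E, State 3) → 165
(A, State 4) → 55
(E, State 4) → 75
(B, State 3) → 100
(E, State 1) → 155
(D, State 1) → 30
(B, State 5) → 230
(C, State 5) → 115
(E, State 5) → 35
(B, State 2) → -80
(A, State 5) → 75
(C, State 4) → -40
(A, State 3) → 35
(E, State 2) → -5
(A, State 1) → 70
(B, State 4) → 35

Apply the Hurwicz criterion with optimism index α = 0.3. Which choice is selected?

A: 0.3·75 + 0.7·35 = 47
B: 0.3·230 + 0.7·(-80) = 13
C: 0.3·235 + 0.7·(-40) = 42.5
D: 0.3·190 + 0.7·(-20) = 43
E: 0.3·165 + 0.7·(-5) = 46
Highest Hurwicz score = 47 → A.

A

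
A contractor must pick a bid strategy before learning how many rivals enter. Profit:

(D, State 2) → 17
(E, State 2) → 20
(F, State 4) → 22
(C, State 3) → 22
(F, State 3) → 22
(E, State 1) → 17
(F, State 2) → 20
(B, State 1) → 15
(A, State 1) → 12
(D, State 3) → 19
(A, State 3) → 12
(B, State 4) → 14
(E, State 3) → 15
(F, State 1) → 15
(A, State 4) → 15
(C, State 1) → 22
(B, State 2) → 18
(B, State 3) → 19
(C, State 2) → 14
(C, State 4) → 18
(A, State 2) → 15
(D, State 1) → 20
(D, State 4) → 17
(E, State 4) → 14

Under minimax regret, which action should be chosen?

D

Column bests: State 1=22, State 2=20, State 3=22, State 4=22.
A regrets: 10, 5, 10, 7 → max 10
B regrets: 7, 2, 3, 8 → max 8
C regrets: 0, 6, 0, 4 → max 6
D regrets: 2, 3, 3, 5 → max 5
E regrets: 5, 0, 7, 8 → max 8
F regrets: 7, 0, 0, 0 → max 7
Smallest max regret = 5 → D.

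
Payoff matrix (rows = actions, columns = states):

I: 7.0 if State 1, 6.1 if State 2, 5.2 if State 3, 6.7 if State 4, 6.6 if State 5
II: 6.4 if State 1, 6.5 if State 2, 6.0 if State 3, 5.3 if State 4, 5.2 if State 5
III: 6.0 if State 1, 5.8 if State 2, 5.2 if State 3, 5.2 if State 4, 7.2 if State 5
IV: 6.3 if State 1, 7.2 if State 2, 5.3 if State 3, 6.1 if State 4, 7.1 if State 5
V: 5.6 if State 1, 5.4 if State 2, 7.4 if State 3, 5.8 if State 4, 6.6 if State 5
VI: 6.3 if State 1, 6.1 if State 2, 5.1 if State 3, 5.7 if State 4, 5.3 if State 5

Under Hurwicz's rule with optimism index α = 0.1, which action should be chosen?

I: 0.1·7.0 + 0.9·5.2 = 5.38
II: 0.1·6.5 + 0.9·5.2 = 5.33
III: 0.1·7.2 + 0.9·5.2 = 5.4
IV: 0.1·7.2 + 0.9·5.3 = 5.49
V: 0.1·7.4 + 0.9·5.4 = 5.6
VI: 0.1·6.3 + 0.9·5.1 = 5.22
Highest Hurwicz score = 5.6 → V.

V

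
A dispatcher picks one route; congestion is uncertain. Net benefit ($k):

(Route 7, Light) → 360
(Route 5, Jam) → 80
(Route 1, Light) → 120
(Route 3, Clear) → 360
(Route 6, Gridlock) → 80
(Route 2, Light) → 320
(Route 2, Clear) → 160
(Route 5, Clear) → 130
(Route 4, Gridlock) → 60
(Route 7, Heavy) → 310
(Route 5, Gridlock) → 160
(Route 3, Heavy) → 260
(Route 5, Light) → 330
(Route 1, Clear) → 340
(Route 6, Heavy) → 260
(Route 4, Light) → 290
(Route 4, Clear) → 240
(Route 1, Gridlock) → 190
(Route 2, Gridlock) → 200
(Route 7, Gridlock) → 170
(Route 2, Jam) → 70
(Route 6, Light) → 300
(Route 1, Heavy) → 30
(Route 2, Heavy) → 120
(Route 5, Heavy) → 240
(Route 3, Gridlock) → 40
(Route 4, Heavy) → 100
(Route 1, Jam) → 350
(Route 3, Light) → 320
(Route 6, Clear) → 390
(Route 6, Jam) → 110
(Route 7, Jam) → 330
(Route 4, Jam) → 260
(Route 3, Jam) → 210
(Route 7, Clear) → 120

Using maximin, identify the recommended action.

Route 7

Row minima: Route 1=30, Route 2=70, Route 3=40, Route 4=60, Route 5=80, Route 6=80, Route 7=120
Best worst-case = 120 → Route 7.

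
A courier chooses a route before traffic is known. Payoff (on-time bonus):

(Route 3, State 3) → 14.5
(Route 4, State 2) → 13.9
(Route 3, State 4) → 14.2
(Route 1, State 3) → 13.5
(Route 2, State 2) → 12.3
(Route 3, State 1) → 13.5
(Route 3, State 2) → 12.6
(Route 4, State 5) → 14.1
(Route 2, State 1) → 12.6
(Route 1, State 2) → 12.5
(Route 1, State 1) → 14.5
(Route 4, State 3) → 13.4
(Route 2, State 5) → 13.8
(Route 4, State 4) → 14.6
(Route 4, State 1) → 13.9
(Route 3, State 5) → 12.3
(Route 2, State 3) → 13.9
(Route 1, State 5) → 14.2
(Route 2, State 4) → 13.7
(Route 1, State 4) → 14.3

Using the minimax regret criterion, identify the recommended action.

Route 4

Column bests: State 1=14.5, State 2=13.9, State 3=14.5, State 4=14.6, State 5=14.2.
Route 1 regrets: 0.0, 1.4, 1.0, 0.3, 0.0 → max 1.4
Route 2 regrets: 1.9, 1.6, 0.6, 0.9, 0.4 → max 1.9
Route 3 regrets: 1.0, 1.3, 0.0, 0.4, 1.9 → max 1.9
Route 4 regrets: 0.6, 0.0, 1.1, 0.0, 0.1 → max 1.1
Smallest max regret = 1.1 → Route 4.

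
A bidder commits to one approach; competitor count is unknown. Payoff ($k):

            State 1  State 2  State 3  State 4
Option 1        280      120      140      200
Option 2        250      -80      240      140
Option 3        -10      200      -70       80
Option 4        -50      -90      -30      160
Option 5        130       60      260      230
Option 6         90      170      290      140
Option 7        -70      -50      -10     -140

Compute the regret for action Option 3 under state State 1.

290

Best payoff under State 1 is 280.
Regret = 280 − (-10) = 290.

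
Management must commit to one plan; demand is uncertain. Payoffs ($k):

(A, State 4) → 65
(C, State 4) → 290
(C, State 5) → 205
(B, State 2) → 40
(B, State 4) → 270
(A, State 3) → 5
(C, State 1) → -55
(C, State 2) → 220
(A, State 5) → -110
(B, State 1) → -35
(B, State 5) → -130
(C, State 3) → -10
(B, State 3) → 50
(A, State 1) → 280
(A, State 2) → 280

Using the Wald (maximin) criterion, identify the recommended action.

C

Row minima: A=-110, B=-130, C=-55
Best worst-case = -55 → C.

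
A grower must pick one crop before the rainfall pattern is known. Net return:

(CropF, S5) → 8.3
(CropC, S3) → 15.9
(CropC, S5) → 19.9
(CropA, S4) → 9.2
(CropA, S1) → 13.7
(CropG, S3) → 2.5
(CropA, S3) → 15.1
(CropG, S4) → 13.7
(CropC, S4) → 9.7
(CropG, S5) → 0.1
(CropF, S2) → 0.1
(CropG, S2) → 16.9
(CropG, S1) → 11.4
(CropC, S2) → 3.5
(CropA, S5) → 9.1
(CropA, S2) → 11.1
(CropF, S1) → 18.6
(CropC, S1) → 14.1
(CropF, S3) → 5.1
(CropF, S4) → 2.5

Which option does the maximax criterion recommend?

Row maxima: CropG=16.9, CropC=19.9, CropF=18.6, CropA=15.1
Best best-case = 19.9 → CropC.

CropC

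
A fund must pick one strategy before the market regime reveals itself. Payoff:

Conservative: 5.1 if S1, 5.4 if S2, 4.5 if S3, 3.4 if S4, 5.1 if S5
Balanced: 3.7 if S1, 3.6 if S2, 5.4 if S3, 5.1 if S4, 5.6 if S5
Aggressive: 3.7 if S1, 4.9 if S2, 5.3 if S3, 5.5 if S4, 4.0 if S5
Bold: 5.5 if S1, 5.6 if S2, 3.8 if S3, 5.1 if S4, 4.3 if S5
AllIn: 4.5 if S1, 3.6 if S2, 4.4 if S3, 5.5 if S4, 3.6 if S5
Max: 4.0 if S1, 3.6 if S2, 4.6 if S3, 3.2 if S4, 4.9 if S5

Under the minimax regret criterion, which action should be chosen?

Bold

Column bests: S1=5.5, S2=5.6, S3=5.4, S4=5.5, S5=5.6.
Conservative regrets: 0.4, 0.2, 0.9, 2.1, 0.5 → max 2.1
Balanced regrets: 1.8, 2.0, 0.0, 0.4, 0.0 → max 2.0
Aggressive regrets: 1.8, 0.7, 0.1, 0.0, 1.6 → max 1.8
Bold regrets: 0.0, 0.0, 1.6, 0.4, 1.3 → max 1.6
AllIn regrets: 1.0, 2.0, 1.0, 0.0, 2.0 → max 2.0
Max regrets: 1.5, 2.0, 0.8, 2.3, 0.7 → max 2.3
Smallest max regret = 1.6 → Bold.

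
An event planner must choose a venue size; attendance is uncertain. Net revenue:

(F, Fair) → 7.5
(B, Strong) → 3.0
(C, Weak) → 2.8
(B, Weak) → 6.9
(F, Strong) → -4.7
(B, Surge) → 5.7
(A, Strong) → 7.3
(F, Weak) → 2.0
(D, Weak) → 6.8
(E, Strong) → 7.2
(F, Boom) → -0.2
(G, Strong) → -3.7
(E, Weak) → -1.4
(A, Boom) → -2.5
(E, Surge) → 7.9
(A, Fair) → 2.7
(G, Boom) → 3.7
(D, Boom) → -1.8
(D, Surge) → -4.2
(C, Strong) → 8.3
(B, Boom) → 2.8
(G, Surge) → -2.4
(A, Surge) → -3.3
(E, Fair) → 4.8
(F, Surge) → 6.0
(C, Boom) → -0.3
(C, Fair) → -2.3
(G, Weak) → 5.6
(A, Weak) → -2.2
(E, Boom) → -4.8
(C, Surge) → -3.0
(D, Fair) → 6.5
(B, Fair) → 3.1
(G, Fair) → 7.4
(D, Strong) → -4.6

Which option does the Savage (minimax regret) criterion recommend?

Column bests: Weak=6.9, Fair=7.5, Strong=8.3, Boom=3.7, Surge=7.9.
A regrets: 9.1, 4.8, 1.0, 6.2, 11.2 → max 11.2
B regrets: 0.0, 4.4, 5.3, 0.9, 2.2 → max 5.3
C regrets: 4.1, 9.8, 0.0, 4.0, 10.9 → max 10.9
D regrets: 0.1, 1.0, 12.9, 5.5, 12.1 → max 12.9
E regrets: 8.3, 2.7, 1.1, 8.5, 0.0 → max 8.5
F regrets: 4.9, 0.0, 13.0, 3.9, 1.9 → max 13.0
G regrets: 1.3, 0.1, 12.0, 0.0, 10.3 → max 12.0
Smallest max regret = 5.3 → B.

B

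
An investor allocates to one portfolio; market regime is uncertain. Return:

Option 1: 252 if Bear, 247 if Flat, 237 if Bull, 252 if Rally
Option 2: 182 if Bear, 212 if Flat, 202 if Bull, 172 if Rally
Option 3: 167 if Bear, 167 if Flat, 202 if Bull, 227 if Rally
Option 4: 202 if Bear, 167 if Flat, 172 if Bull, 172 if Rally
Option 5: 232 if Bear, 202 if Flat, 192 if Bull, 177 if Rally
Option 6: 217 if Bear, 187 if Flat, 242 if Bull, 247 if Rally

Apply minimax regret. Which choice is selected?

Column bests: Bear=252, Flat=247, Bull=242, Rally=252.
Option 1 regrets: 0, 0, 5, 0 → max 5
Option 2 regrets: 70, 35, 40, 80 → max 80
Option 3 regrets: 85, 80, 40, 25 → max 85
Option 4 regrets: 50, 80, 70, 80 → max 80
Option 5 regrets: 20, 45, 50, 75 → max 75
Option 6 regrets: 35, 60, 0, 5 → max 60
Smallest max regret = 5 → Option 1.

Option 1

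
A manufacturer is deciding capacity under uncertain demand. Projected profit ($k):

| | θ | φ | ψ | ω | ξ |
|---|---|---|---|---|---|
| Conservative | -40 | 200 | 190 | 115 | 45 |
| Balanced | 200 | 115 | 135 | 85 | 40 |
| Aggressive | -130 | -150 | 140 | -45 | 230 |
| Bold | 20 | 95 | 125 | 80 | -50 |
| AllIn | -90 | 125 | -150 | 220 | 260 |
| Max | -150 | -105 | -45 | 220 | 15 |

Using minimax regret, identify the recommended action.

Column bests: θ=200, φ=200, ψ=190, ω=220, ξ=260.
Conservative regrets: 240, 0, 0, 105, 215 → max 240
Balanced regrets: 0, 85, 55, 135, 220 → max 220
Aggressive regrets: 330, 350, 50, 265, 30 → max 350
Bold regrets: 180, 105, 65, 140, 310 → max 310
AllIn regrets: 290, 75, 340, 0, 0 → max 340
Max regrets: 350, 305, 235, 0, 245 → max 350
Smallest max regret = 220 → Balanced.

Balanced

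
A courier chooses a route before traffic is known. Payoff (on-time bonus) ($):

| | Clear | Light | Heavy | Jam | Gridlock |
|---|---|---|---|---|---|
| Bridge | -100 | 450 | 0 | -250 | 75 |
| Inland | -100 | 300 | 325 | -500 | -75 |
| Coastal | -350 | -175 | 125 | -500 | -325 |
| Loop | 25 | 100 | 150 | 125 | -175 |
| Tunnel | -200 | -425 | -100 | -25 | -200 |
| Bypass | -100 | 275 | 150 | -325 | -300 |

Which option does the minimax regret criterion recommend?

Column bests: Clear=25, Light=450, Heavy=325, Jam=125, Gridlock=75.
Bridge regrets: 125, 0, 325, 375, 0 → max 375
Inland regrets: 125, 150, 0, 625, 150 → max 625
Coastal regrets: 375, 625, 200, 625, 400 → max 625
Loop regrets: 0, 350, 175, 0, 250 → max 350
Tunnel regrets: 225, 875, 425, 150, 275 → max 875
Bypass regrets: 125, 175, 175, 450, 375 → max 450
Smallest max regret = 350 → Loop.

Loop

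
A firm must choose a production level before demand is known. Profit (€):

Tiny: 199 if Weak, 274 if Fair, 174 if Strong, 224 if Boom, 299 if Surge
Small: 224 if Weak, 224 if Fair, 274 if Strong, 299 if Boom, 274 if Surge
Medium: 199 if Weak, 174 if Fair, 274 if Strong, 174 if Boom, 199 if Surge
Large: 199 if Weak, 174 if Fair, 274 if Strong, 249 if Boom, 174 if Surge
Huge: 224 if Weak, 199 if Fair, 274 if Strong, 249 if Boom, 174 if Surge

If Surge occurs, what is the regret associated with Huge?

Best payoff under Surge is 299.
Regret = 299 − 174 = 125.

125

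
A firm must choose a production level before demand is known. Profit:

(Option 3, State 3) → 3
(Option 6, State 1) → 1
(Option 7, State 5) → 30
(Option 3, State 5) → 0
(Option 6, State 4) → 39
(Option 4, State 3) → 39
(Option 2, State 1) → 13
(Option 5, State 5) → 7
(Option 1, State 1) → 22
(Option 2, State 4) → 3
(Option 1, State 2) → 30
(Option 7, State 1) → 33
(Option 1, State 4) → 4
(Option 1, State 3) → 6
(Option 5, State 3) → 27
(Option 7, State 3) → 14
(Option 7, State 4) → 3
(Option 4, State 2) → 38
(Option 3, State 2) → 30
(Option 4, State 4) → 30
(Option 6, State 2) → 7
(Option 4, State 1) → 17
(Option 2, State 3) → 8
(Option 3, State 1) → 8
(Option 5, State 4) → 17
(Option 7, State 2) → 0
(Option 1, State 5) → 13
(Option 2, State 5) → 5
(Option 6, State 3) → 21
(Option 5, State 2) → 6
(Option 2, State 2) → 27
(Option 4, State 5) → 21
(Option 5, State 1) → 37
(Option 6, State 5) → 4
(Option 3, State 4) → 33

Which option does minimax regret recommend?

Option 4

Column bests: State 1=37, State 2=38, State 3=39, State 4=39, State 5=30.
Option 1 regrets: 15, 8, 33, 35, 17 → max 35
Option 2 regrets: 24, 11, 31, 36, 25 → max 36
Option 3 regrets: 29, 8, 36, 6, 30 → max 36
Option 4 regrets: 20, 0, 0, 9, 9 → max 20
Option 5 regrets: 0, 32, 12, 22, 23 → max 32
Option 6 regrets: 36, 31, 18, 0, 26 → max 36
Option 7 regrets: 4, 38, 25, 36, 0 → max 38
Smallest max regret = 20 → Option 4.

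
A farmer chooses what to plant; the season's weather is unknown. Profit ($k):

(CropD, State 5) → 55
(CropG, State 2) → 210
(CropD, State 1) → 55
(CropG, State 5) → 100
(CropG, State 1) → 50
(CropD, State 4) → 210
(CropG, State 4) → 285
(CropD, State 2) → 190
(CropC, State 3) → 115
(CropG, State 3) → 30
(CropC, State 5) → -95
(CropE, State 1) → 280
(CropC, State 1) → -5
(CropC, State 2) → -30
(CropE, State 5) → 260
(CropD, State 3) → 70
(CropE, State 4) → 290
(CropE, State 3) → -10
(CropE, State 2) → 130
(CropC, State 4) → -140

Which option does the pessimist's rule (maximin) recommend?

CropD

Row minima: CropE=-10, CropD=55, CropG=30, CropC=-140
Best worst-case = 55 → CropD.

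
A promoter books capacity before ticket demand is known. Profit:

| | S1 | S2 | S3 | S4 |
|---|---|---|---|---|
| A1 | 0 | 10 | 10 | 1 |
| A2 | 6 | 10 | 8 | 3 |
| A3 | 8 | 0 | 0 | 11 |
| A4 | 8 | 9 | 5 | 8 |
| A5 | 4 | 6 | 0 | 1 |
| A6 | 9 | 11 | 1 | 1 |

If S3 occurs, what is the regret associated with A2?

Best payoff under S3 is 10.
Regret = 10 − 8 = 2.

2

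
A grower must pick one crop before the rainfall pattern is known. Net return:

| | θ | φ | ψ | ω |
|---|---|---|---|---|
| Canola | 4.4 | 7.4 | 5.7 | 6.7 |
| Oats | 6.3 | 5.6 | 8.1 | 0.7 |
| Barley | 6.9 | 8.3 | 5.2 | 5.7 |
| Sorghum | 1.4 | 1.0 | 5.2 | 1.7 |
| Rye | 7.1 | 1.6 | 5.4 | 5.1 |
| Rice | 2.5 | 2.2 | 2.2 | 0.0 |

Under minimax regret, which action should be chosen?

Canola

Column bests: θ=7.1, φ=8.3, ψ=8.1, ω=6.7.
Canola regrets: 2.7, 0.9, 2.4, 0.0 → max 2.7
Oats regrets: 0.8, 2.7, 0.0, 6.0 → max 6.0
Barley regrets: 0.2, 0.0, 2.9, 1.0 → max 2.9
Sorghum regrets: 5.7, 7.3, 2.9, 5.0 → max 7.3
Rye regrets: 0.0, 6.7, 2.7, 1.6 → max 6.7
Rice regrets: 4.6, 6.1, 5.9, 6.7 → max 6.7
Smallest max regret = 2.7 → Canola.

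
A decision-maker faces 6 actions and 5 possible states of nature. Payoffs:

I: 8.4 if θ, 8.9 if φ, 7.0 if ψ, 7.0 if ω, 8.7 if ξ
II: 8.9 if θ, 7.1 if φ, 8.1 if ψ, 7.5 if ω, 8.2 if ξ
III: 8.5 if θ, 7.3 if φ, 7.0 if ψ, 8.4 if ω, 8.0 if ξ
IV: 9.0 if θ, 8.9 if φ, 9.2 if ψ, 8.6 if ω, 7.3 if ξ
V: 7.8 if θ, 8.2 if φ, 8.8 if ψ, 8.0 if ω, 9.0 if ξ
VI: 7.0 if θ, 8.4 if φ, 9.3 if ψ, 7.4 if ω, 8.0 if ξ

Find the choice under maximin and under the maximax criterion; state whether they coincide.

Row minima: I=7.0, II=7.1, III=7.0, IV=7.3, V=7.8, VI=7.0
Best worst-case = 7.8 → V.
Row maxima: I=8.9, II=8.9, III=8.5, IV=9.2, V=9.0, VI=9.3
Best best-case = 9.3 → VI.

maximin → V; maximax → VI (disagree)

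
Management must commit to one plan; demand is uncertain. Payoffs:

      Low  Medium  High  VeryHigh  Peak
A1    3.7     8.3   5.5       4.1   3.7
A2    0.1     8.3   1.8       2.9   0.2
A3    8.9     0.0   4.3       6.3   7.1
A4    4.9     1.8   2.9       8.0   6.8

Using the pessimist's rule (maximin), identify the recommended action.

Row minima: A1=3.7, A2=0.1, A3=0.0, A4=1.8
Best worst-case = 3.7 → A1.

A1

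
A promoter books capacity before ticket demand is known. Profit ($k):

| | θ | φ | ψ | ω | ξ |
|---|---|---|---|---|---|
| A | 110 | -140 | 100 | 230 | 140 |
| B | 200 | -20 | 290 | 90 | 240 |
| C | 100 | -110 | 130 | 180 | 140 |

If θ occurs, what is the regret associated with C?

Best payoff under θ is 200.
Regret = 200 − 100 = 100.

100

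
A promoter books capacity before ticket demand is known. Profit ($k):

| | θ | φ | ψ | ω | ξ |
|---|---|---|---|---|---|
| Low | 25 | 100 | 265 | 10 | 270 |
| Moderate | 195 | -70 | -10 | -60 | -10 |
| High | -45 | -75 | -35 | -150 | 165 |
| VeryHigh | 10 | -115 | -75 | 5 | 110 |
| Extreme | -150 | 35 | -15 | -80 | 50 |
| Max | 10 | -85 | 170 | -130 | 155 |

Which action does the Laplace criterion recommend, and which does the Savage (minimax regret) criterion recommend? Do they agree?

Row averages: Low=134, Moderate=9, High=-28, VeryHigh=-13, Extreme=-32, Max=24
Highest average = 134 → Low.
Column bests: θ=195, φ=100, ψ=265, ω=10, ξ=270.
Low regrets: 170, 0, 0, 0, 0 → max 170
Moderate regrets: 0, 170, 275, 70, 280 → max 280
High regrets: 240, 175, 300, 160, 105 → max 300
VeryHigh regrets: 185, 215, 340, 5, 160 → max 340
Extreme regrets: 345, 65, 280, 90, 220 → max 345
Max regrets: 185, 185, 95, 140, 115 → max 185
Smallest max regret = 170 → Low.

laplace → Low; minimax regret → Low (agree)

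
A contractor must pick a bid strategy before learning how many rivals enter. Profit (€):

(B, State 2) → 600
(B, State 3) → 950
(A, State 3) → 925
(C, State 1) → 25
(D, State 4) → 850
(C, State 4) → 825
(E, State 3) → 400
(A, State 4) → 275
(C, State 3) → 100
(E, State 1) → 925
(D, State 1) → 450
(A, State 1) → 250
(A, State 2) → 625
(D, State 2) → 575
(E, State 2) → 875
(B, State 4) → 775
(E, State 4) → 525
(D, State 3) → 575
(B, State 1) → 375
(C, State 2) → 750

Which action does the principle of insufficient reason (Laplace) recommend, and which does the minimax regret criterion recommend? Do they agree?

laplace → E; minimax regret → D (disagree)

Row averages: A=518.75, B=675, C=425, D=612.5, E=681.25
Highest average = 681.25 → E.
Column bests: State 1=925, State 2=875, State 3=950, State 4=850.
A regrets: 675, 250, 25, 575 → max 675
B regrets: 550, 275, 0, 75 → max 550
C regrets: 900, 125, 850, 25 → max 900
D regrets: 475, 300, 375, 0 → max 475
E regrets: 0, 0, 550, 325 → max 550
Smallest max regret = 475 → D.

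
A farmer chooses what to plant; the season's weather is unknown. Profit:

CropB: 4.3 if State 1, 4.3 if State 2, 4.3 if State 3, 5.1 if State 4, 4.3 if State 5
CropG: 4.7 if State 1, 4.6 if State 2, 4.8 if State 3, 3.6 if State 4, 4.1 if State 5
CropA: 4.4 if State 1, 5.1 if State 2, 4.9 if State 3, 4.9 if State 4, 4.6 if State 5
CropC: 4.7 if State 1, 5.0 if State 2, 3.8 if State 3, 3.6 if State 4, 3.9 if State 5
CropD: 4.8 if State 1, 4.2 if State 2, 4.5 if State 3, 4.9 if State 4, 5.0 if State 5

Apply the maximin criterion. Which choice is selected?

CropA

Row minima: CropB=4.3, CropG=3.6, CropA=4.4, CropC=3.6, CropD=4.2
Best worst-case = 4.4 → CropA.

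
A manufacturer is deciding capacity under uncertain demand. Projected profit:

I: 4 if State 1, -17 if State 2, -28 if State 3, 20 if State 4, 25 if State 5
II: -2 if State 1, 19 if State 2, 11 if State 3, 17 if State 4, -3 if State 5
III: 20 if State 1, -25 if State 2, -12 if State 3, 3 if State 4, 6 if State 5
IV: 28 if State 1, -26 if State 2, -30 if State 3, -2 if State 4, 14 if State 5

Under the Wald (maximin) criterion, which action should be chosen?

Row minima: I=-28, II=-3, III=-25, IV=-30
Best worst-case = -3 → II.

II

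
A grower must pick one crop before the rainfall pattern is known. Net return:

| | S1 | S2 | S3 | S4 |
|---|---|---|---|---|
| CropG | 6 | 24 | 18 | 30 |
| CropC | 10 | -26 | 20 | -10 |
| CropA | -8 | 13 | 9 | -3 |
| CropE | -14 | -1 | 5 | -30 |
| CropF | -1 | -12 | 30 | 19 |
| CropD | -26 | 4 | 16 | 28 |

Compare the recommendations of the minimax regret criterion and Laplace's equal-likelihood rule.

Column bests: S1=10, S2=24, S3=30, S4=30.
CropG regrets: 4, 0, 12, 0 → max 12
CropC regrets: 0, 50, 10, 40 → max 50
CropA regrets: 18, 11, 21, 33 → max 33
CropE regrets: 24, 25, 25, 60 → max 60
CropF regrets: 11, 36, 0, 11 → max 36
CropD regrets: 36, 20, 14, 2 → max 36
Smallest max regret = 12 → CropG.
Row averages: CropG=19.5, CropC=-1.5, CropA=2.75, CropE=-10, CropF=9, CropD=5.5
Highest average = 19.5 → CropG.

minimax regret → CropG; laplace → CropG (agree)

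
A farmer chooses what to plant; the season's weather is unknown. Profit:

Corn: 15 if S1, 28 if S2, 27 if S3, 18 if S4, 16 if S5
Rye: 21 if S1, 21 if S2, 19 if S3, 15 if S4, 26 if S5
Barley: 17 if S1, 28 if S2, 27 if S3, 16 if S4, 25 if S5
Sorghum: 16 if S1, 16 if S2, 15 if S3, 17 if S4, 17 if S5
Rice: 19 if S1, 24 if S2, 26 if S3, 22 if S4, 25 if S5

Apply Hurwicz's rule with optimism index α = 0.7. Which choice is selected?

Corn: 0.7·28 + 0.3·15 = 24.1
Rye: 0.7·26 + 0.3·15 = 22.7
Barley: 0.7·28 + 0.3·16 = 24.4
Sorghum: 0.7·17 + 0.3·15 = 16.4
Rice: 0.7·26 + 0.3·19 = 23.9
Highest Hurwicz score = 24.4 → Barley.

Barley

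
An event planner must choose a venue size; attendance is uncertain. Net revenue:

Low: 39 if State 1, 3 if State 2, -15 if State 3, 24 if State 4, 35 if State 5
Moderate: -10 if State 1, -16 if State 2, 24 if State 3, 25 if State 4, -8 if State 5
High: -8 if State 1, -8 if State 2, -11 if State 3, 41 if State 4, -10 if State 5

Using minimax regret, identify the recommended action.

Column bests: State 1=39, State 2=3, State 3=24, State 4=41, State 5=35.
Low regrets: 0, 0, 39, 17, 0 → max 39
Moderate regrets: 49, 19, 0, 16, 43 → max 49
High regrets: 47, 11, 35, 0, 45 → max 47
Smallest max regret = 39 → Low.

Low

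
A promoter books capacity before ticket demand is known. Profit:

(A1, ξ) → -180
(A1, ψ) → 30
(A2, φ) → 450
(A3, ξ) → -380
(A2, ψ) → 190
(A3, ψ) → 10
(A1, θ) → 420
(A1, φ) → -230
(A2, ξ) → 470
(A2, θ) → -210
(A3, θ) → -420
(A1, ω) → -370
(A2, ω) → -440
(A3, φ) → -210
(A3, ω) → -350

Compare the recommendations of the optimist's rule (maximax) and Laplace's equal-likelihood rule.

Row maxima: A1=420, A2=470, A3=10
Best best-case = 470 → A2.
Row averages: A1=-66, A2=92, A3=-270
Highest average = 92 → A2.

maximax → A2; laplace → A2 (agree)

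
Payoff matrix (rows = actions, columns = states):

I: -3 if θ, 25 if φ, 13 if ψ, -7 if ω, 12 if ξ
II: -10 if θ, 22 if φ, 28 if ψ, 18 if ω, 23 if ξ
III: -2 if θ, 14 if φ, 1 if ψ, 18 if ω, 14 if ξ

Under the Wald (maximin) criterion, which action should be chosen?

Row minima: I=-7, II=-10, III=-2
Best worst-case = -2 → III.

III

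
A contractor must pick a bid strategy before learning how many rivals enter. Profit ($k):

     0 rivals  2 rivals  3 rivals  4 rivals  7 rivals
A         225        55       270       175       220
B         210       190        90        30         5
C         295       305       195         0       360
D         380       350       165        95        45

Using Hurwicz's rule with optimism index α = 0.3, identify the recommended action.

D

A: 0.3·270 + 0.7·55 = 119.5
B: 0.3·210 + 0.7·5 = 66.5
C: 0.3·360 + 0.7·0 = 108
D: 0.3·380 + 0.7·45 = 145.5
Highest Hurwicz score = 145.5 → D.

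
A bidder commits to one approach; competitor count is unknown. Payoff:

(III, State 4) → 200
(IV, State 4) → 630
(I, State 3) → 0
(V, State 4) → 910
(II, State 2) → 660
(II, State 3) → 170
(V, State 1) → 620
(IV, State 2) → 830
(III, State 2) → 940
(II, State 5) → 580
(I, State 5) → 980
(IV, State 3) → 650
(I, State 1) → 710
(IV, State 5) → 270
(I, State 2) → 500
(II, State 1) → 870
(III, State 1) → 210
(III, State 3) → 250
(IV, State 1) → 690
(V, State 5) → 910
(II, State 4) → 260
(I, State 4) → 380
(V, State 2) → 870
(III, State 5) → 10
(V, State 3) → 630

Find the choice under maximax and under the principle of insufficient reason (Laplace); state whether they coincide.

maximax → I; laplace → V (disagree)

Row maxima: I=980, II=870, III=940, IV=830, V=910
Best best-case = 980 → I.
Row averages: I=514, II=508, III=322, IV=614, V=788
Highest average = 788 → V.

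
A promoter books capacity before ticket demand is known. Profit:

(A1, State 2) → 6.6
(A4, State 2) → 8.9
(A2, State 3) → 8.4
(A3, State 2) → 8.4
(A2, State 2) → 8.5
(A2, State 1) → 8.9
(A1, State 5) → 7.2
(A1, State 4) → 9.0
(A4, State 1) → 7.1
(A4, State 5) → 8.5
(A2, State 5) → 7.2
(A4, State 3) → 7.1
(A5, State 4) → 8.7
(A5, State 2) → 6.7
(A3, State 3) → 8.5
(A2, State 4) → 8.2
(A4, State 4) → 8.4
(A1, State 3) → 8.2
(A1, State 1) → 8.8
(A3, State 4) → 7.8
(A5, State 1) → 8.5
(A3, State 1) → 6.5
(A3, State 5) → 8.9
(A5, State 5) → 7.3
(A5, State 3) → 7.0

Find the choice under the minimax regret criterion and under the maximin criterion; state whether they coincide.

Column bests: State 1=8.9, State 2=8.9, State 3=8.5, State 4=9.0, State 5=8.9.
A1 regrets: 0.1, 2.3, 0.3, 0.0, 1.7 → max 2.3
A2 regrets: 0.0, 0.4, 0.1, 0.8, 1.7 → max 1.7
A3 regrets: 2.4, 0.5, 0.0, 1.2, 0.0 → max 2.4
A4 regrets: 1.8, 0.0, 1.4, 0.6, 0.4 → max 1.8
A5 regrets: 0.4, 2.2, 1.5, 0.3, 1.6 → max 2.2
Smallest max regret = 1.7 → A2.
Row minima: A1=6.6, A2=7.2, A3=6.5, A4=7.1, A5=6.7
Best worst-case = 7.2 → A2.

minimax regret → A2; maximin → A2 (agree)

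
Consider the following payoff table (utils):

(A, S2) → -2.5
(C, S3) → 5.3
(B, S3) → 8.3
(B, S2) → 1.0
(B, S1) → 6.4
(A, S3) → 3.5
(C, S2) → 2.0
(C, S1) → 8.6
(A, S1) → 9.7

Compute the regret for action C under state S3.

Best payoff under S3 is 8.3.
Regret = 8.3 − 5.3 = 3.0.

3.0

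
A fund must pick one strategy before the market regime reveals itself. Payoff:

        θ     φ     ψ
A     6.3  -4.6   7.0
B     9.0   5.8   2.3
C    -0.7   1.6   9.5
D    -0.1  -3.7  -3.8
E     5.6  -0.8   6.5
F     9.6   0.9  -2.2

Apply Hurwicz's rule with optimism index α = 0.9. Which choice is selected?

A: 0.9·7.0 + 0.1·(-4.6) = 5.84
B: 0.9·9.0 + 0.1·2.3 = 8.33
C: 0.9·9.5 + 0.1·(-0.7) = 8.48
D: 0.9·(-0.1) + 0.1·(-3.8) = -0.47
E: 0.9·6.5 + 0.1·(-0.8) = 5.77
F: 0.9·9.6 + 0.1·(-2.2) = 8.42
Highest Hurwicz score = 8.48 → C.

C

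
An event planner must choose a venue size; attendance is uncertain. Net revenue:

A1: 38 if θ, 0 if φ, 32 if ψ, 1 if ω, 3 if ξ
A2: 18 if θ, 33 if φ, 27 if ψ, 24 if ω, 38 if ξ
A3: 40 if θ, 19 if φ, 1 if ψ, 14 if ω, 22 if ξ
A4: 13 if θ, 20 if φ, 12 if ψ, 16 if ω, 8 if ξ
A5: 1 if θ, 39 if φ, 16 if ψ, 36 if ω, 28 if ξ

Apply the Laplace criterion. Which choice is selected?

A2

Row averages: A1=14.8, A2=28, A3=19.2, A4=13.8, A5=24
Highest average = 28 → A2.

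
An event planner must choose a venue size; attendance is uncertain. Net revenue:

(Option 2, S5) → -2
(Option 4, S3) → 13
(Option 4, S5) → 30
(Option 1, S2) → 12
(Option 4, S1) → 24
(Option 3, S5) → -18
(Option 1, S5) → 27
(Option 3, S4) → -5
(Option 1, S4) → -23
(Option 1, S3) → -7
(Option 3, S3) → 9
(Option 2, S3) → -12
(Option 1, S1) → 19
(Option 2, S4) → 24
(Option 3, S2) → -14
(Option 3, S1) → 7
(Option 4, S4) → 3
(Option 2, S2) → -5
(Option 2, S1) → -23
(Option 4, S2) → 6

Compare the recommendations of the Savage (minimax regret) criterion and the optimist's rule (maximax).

minimax regret → Option 4; maximax → Option 4 (agree)

Column bests: S1=24, S2=12, S3=13, S4=24, S5=30.
Option 1 regrets: 5, 0, 20, 47, 3 → max 47
Option 2 regrets: 47, 17, 25, 0, 32 → max 47
Option 3 regrets: 17, 26, 4, 29, 48 → max 48
Option 4 regrets: 0, 6, 0, 21, 0 → max 21
Smallest max regret = 21 → Option 4.
Row maxima: Option 1=27, Option 2=24, Option 3=9, Option 4=30
Best best-case = 30 → Option 4.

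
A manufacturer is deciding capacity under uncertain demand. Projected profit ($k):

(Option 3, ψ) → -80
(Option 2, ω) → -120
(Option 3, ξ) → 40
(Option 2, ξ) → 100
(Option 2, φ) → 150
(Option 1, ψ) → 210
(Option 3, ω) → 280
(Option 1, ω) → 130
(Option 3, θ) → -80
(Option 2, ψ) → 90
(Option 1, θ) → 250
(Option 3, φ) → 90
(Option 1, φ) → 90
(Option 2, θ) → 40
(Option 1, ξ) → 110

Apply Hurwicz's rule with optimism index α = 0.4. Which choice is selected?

Option 1

Option 1: 0.4·250 + 0.6·90 = 154
Option 2: 0.4·150 + 0.6·(-120) = -12
Option 3: 0.4·280 + 0.6·(-80) = 64
Highest Hurwicz score = 154 → Option 1.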